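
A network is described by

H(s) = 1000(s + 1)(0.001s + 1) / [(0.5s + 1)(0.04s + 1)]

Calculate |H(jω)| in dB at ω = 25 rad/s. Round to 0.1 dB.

At ω = 25 rad/s:
zero (1 + j25·1) = 1 + j25 → |·| ≈ 25.02, ∠ ≈ 87.71°
zero (1 + j25·0.001) = 1 + j0.025 → |·| ≈ 1.0003, ∠ ≈ 1.43°
pole (1 + j25·0.5) = 1 + j12.5 → |·| ≈ 12.54, ∠ ≈ 85.43°
pole (1 + j25·0.04) = 1 + j1 → |·| ≈ 1.4142, ∠ ≈ 45.00°
|H| = 1000 · 25.02 · 1.0003 / (12.54 · 1.4142) ≈ 1411.3
Gain = 20 log₁₀(1411.3) ≈ 62.99 dB

63.0 dB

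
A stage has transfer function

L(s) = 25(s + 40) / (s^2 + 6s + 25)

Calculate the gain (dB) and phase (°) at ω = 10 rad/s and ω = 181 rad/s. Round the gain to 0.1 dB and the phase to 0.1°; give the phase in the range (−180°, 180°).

At s = jω = j10:
zero (s+40): 40 + j10 → |·| = √(40²+10²) = √1700 ≈ 41.231, ∠ = arctan(10/40) ≈ 14.04°
quadratic: (j10)² + 6·j10 + 25 = -75 + j60 → |·| ≈ 96.047, ∠ ≈ 141.34°
|L| = 25 · 41.231 / 96.047 ≈ 10.732
Gain = 20 log₁₀(10.732) ≈ 20.61 dB
∠L = 14.04° − 141.34° = -127.30°

At s = jω = j181:
zero (s+40): 40 + j181 → |·| = √(40²+181²) = √34361 ≈ 185.37, ∠ = arctan(181/40) ≈ 77.54°
quadratic: (j181)² + 6·j181 + 25 = -32736 + j1086 → |·| ≈ 32754, ∠ ≈ 178.10°
|L| = 25 · 185.37 / 32754 ≈ 0.14149
Gain = 20 log₁₀(0.14149) ≈ -16.99 dB
∠L = 77.54° − 178.10° = -100.56°

ω = 10: 20.6 dB, -127.3°; ω = 181: -17.0 dB, -100.6°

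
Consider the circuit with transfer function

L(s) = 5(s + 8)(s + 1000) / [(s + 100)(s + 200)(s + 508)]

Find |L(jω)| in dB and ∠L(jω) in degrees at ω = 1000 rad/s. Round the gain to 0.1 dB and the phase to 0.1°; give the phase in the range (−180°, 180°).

At s = jω = j1000:
zero (s+8): 8 + j1000 → |·| = √(8²+1000²) = √1000064 ≈ 1000, ∠ = arctan(1000/8) ≈ 89.54°
zero (s+1000): 1000 + j1000 → |·| = √(1000²+1000²) = √2000000 ≈ 1414.2, ∠ = arctan(1000/1000) ≈ 45.00°
pole (s+100): 100 + j1000 → |·| = √(100²+1000²) = √1010000 ≈ 1005, ∠ = arctan(1000/100) ≈ 84.29°
pole (s+200): 200 + j1000 → |·| = √(200²+1000²) = √1040000 ≈ 1019.8, ∠ = arctan(1000/200) ≈ 78.69°
pole (s+508): 508 + j1000 → |·| = √(508²+1000²) = √1258064 ≈ 1121.6, ∠ = arctan(1000/508) ≈ 63.07°
|L| = 5 · 1.4142e+06 / 1.1495e+09 ≈ 0.0061514
Gain = 20 log₁₀(0.0061514) ≈ -44.22 dB
∠L = 134.54° − 226.05° = -91.51°

-44.2 dB, -91.5°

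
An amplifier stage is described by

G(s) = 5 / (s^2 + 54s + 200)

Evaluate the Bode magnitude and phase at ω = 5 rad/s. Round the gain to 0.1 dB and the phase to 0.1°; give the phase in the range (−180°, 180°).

-36.2 dB, -57.1°

Substitute s = j5:
Numerator: 5 = 5 + j0
Denominator: (j5)^2 + 54(j5) + 200 = 175 + j270
|N| = √(5² + 0²) ≈ 5, ∠N ≈ 0.00°
|D| = √(175² + 270²) ≈ 321.75, ∠D ≈ 57.05°
|G| = 5 / 321.75 ≈ 0.01554
Gain = 20 log₁₀(0.01554) ≈ -36.17 dB
∠G = 0.00° − 57.05° = -57.05°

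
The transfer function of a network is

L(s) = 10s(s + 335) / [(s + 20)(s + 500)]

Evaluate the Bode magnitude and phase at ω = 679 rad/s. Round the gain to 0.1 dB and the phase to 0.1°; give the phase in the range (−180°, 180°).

19.1 dB, 11.8°

At s = jω = j679:
zero (s+335): 335 + j679 → |·| = √(335²+679²) = √573266 ≈ 757.14, ∠ = arctan(679/335) ≈ 63.74°
zero at origin: s = j679 → |·| = 679, ∠ = 90.00°
pole (s+20): 20 + j679 → |·| = √(20²+679²) = √461441 ≈ 679.29, ∠ = arctan(679/20) ≈ 88.31°
pole (s+500): 500 + j679 → |·| = √(500²+679²) = √711041 ≈ 843.23, ∠ = arctan(679/500) ≈ 53.63°
|L| = 10 · 5.141e+05 / 5.728e+05 ≈ 8.9752
Gain = 20 log₁₀(8.9752) ≈ 19.06 dB
∠L = 153.74° − 141.94° = 11.80°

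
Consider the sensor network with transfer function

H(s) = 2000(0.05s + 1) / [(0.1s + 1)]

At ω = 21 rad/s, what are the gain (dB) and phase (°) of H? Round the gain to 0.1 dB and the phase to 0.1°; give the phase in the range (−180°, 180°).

At ω = 21 rad/s:
zero (1 + j21·0.05) = 1 + j1.05 → |·| ≈ 1.45, ∠ ≈ 46.40°
pole (1 + j21·0.1) = 1 + j2.1 → |·| ≈ 2.3259, ∠ ≈ 64.54°
|H| = 2000 · 1.45 / (2.3259) ≈ 1246.8
Gain = 20 log₁₀(1246.8) ≈ 61.92 dB
∠H = (46.40°) − (64.54°) = -18.14°

61.9 dB, -18.1°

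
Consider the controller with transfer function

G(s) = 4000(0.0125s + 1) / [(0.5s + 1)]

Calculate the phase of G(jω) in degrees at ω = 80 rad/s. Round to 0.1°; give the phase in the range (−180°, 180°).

-43.6°

At ω = 80 rad/s:
zero (1 + j80·0.0125) = 1 + j1 → |·| ≈ 1.4142, ∠ ≈ 45.00°
pole (1 + j80·0.5) = 1 + j40 → |·| ≈ 40.012, ∠ ≈ 88.57°
∠G = (45.00°) − (88.57°) = -43.57°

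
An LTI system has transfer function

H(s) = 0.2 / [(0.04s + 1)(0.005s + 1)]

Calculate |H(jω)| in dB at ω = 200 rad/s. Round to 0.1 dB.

-35.1 dB

At ω = 200 rad/s:
pole (1 + j200·0.04) = 1 + j8 → |·| ≈ 8.0623, ∠ ≈ 82.87°
pole (1 + j200·0.005) = 1 + j1 → |·| ≈ 1.4142, ∠ ≈ 45.00°
|H| = 0.2 · 1 / (8.0623 · 1.4142) ≈ 0.017541
Gain = 20 log₁₀(0.017541) ≈ -35.12 dB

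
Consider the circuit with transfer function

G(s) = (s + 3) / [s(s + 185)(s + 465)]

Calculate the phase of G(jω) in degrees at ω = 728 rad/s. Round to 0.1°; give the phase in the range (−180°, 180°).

At s = jω = j728:
zero (s+3): 3 + j728 → |·| = √(3²+728²) = √529993 ≈ 728.01, ∠ = arctan(728/3) ≈ 89.76°
pole (s+185): 185 + j728 → |·| = √(185²+728²) = √564209 ≈ 751.14, ∠ = arctan(728/185) ≈ 75.74°
pole (s+465): 465 + j728 → |·| = √(465²+728²) = √746209 ≈ 863.83, ∠ = arctan(728/465) ≈ 57.43°
pole at origin: |s| = 728, ∠ = 90.00° (in denominator)
∠G = 89.76° − 223.17° = -133.41°

-133.4°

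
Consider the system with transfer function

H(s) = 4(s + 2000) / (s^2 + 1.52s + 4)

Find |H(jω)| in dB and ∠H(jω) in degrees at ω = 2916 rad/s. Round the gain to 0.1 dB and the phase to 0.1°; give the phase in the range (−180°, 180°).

-55.6 dB, -124.4°

At s = jω = j2916:
zero (s+2000): 2000 + j2916 → |·| = √(2000²+2916²) = √12503056 ≈ 3536, ∠ = arctan(2916/2000) ≈ 55.55°
quadratic: (j2916)² + 1.52·j2916 + 4 = -8503052 + j4432.32 → |·| ≈ 8.5031e+06, ∠ ≈ 179.97°
|H| = 4 · 3536 / 8.5031e+06 ≈ 0.0016634
Gain = 20 log₁₀(0.0016634) ≈ -55.58 dB
∠H = 55.55° − 179.97° = -124.42°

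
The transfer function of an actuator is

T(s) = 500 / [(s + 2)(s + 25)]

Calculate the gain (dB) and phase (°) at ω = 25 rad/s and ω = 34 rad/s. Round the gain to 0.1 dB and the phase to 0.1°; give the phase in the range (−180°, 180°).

At s = jω = j25:
pole (s+2): 2 + j25 → |·| = √(2²+25²) = √629 ≈ 25.08, ∠ = arctan(25/2) ≈ 85.43°
pole (s+25): 25 + j25 → |·| = √(25²+25²) = √1250 ≈ 35.355, ∠ = arctan(25/25) ≈ 45.00°
|T| = 500 / 886.7 ≈ 0.56389
Gain = 20 log₁₀(0.56389) ≈ -4.98 dB
∠T = 0.00° − 130.43° = -130.43°

At s = jω = j34:
pole (s+2): 2 + j34 → |·| = √(2²+34²) = √1160 ≈ 34.059, ∠ = arctan(34/2) ≈ 86.63°
pole (s+25): 25 + j34 → |·| = √(25²+34²) = √1781 ≈ 42.202, ∠ = arctan(34/25) ≈ 53.67°
|T| = 500 / 1437.4 ≈ 0.34785
Gain = 20 log₁₀(0.34785) ≈ -9.17 dB
∠T = 0.00° − 140.30° = -140.30°

ω = 25: -5.0 dB, -130.4°; ω = 34: -9.2 dB, -140.3°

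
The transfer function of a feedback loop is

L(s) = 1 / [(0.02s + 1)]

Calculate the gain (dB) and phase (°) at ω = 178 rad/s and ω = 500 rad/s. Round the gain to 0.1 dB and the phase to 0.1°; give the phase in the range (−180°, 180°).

At ω = 178 rad/s:
pole (1 + j178·0.02) = 1 + j3.56 → |·| ≈ 3.6978, ∠ ≈ 74.31°
|L| = 1 · 1 / (3.6978) ≈ 0.27043
Gain = 20 log₁₀(0.27043) ≈ -11.36 dB
∠L = (0°) − (74.31°) = -74.31°

At ω = 500 rad/s:
pole (1 + j500·0.02) = 1 + j10 → |·| ≈ 10.05, ∠ ≈ 84.29°
|L| = 1 · 1 / (10.05) ≈ 0.099502
Gain = 20 log₁₀(0.099502) ≈ -20.04 dB
∠L = (0°) − (84.29°) = -84.29°

ω = 178: -11.4 dB, -74.3°; ω = 500: -20.0 dB, -84.3°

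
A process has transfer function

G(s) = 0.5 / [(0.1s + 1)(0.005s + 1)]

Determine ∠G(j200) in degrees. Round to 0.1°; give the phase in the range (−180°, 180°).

At ω = 200 rad/s:
pole (1 + j200·0.1) = 1 + j20 → |·| ≈ 20.025, ∠ ≈ 87.14°
pole (1 + j200·0.005) = 1 + j1 → |·| ≈ 1.4142, ∠ ≈ 45.00°
∠G = (0°) − (87.14° + 45.00°) = -132.14°

-132.1°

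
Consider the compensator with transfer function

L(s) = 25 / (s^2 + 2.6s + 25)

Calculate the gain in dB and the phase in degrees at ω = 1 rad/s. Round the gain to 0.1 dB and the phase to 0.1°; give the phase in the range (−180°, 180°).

0.3 dB, -6.2°

At s = jω = j1:
quadratic: (j1)² + 2.6·j1 + 25 = 24 + j2.6 → |·| ≈ 24.14, ∠ ≈ 6.18°
|L| = 25 / 24.14 ≈ 1.0356
Gain = 20 log₁₀(1.0356) ≈ 0.30 dB
∠L = 0.00° − 6.18° = -6.18°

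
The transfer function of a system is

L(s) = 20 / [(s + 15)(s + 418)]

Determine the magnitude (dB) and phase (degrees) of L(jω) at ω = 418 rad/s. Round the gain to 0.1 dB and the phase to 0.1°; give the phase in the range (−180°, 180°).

-81.8 dB, -132.9°

At s = jω = j418:
pole (s+15): 15 + j418 → |·| = √(15²+418²) = √174949 ≈ 418.27, ∠ = arctan(418/15) ≈ 87.94°
pole (s+418): 418 + j418 → |·| = √(418²+418²) = √349448 ≈ 591.14, ∠ = arctan(418/418) ≈ 45.00°
|L| = 20 / 2.4726e+05 ≈ 8.0887e-05
Gain = 20 log₁₀(8.0887e-05) ≈ -81.84 dB
∠L = 0.00° − 132.94° = -132.94°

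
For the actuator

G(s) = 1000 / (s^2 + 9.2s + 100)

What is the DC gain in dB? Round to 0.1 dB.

20.0 dB

G(0) = 1000 / 100 = 10
20 log₁₀(10) ≈ 20.00 dB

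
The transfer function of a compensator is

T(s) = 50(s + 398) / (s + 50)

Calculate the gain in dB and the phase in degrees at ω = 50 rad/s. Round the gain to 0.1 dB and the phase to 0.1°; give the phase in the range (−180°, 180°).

At s = jω = j50:
zero (s+398): 398 + j50 → |·| = √(398²+50²) = √160904 ≈ 401.13, ∠ = arctan(50/398) ≈ 7.16°
pole (s+50): 50 + j50 → |·| = √(50²+50²) = √5000 ≈ 70.711, ∠ = arctan(50/50) ≈ 45.00°
|T| = 50 · 401.13 / 70.711 ≈ 283.64
Gain = 20 log₁₀(283.64) ≈ 49.06 dB
∠T = 7.16° − 45.00° = -37.84°

49.1 dB, -37.8°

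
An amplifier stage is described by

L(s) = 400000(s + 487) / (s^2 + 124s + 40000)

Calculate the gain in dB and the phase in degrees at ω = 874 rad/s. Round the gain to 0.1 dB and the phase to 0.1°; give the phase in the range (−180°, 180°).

54.8 dB, -110.6°

At s = jω = j874:
zero (s+487): 487 + j874 → |·| = √(487²+874²) = √1001045 ≈ 1000.5, ∠ = arctan(874/487) ≈ 60.87°
quadratic: (j874)² + 124·j874 + 40000 = -723876 + j108376 → |·| ≈ 7.3194e+05, ∠ ≈ 171.49°
|L| = 400000 · 1000.5 / 7.3194e+05 ≈ 546.77
Gain = 20 log₁₀(546.77) ≈ 54.76 dB
∠L = 60.87° − 171.49° = -110.62°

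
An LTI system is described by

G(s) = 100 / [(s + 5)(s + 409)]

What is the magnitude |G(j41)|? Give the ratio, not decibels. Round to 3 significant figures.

0.00589

At s = jω = j41:
pole (s+5): 5 + j41 → |·| = √(5²+41²) = √1706 ≈ 41.304, ∠ = arctan(41/5) ≈ 83.05°
pole (s+409): 409 + j41 → |·| = √(409²+41²) = √168962 ≈ 411.05, ∠ = arctan(41/409) ≈ 5.72°
|G| = 100 / 16978 ≈ 0.00589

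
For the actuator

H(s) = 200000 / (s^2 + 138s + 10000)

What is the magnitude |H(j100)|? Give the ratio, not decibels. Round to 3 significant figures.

14.5

At s = jω = j100:
quadratic: (j100)² + 138·j100 + 10000 = 0 + j13800 → |·| ≈ 13800, ∠ ≈ 90.00°
|H| = 200000 / 13800 ≈ 14.493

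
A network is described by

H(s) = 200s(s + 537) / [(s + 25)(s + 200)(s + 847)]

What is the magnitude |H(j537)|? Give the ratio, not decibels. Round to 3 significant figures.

0.264

At s = jω = j537:
zero (s+537): 537 + j537 → |·| = √(537²+537²) = √576738 ≈ 759.43, ∠ = arctan(537/537) ≈ 45.00°
zero at origin: s = j537 → |·| = 537, ∠ = 90.00°
pole (s+25): 25 + j537 → |·| = √(25²+537²) = √288994 ≈ 537.58, ∠ = arctan(537/25) ≈ 87.33°
pole (s+200): 200 + j537 → |·| = √(200²+537²) = √328369 ≈ 573.03, ∠ = arctan(537/200) ≈ 69.57°
pole (s+847): 847 + j537 → |·| = √(847²+537²) = √1005778 ≈ 1002.9, ∠ = arctan(537/847) ≈ 32.37°
|H| = 200 · 4.0781e+05 / 3.0894e+08 ≈ 0.26401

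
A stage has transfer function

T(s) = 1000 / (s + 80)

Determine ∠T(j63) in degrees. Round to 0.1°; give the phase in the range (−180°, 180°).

-38.2°

Substitute s = j63:
Numerator: 1000 = 1000 + j0
Denominator: (j63) + 80 = 80 + j63
|N| = √(1000² + 0²) ≈ 1000, ∠N ≈ 0.00°
|D| = √(80² + 63²) ≈ 101.83, ∠D ≈ 38.22°
∠T = 0.00° − 38.22° = -38.22°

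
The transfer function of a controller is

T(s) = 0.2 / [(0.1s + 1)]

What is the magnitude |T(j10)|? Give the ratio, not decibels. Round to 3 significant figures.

0.141

At ω = 10 rad/s:
pole (1 + j10·0.1) = 1 + j1 → |·| ≈ 1.4142, ∠ ≈ 45.00°
|T| = 0.2 · 1 / (1.4142) ≈ 0.14142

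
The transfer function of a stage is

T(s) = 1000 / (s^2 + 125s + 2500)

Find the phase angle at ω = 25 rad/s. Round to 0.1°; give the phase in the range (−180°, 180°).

-59.0°

Substitute s = j25:
Numerator: 1000 = 1000 + j0
Denominator: (j25)^2 + 125(j25) + 2500 = 1875 + j3125
|N| = √(1000² + 0²) ≈ 1000, ∠N ≈ 0.00°
|D| = √(1875² + 3125²) ≈ 3644.3, ∠D ≈ 59.04°
∠T = 0.00° − 59.04° = -59.04°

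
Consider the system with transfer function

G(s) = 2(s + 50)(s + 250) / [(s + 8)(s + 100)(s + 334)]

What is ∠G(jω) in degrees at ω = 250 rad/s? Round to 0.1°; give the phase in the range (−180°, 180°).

-69.5°

At s = jω = j250:
zero (s+50): 50 + j250 → |·| = √(50²+250²) = √65000 ≈ 254.95, ∠ = arctan(250/50) ≈ 78.69°
zero (s+250): 250 + j250 → |·| = √(250²+250²) = √125000 ≈ 353.55, ∠ = arctan(250/250) ≈ 45.00°
pole (s+8): 8 + j250 → |·| = √(8²+250²) = √62564 ≈ 250.13, ∠ = arctan(250/8) ≈ 88.17°
pole (s+100): 100 + j250 → |·| = √(100²+250²) = √72500 ≈ 269.26, ∠ = arctan(250/100) ≈ 68.20°
pole (s+334): 334 + j250 → |·| = √(334²+250²) = √174056 ≈ 417.2, ∠ = arctan(250/334) ≈ 36.81°
∠G = 123.69° − 193.18° = -69.49°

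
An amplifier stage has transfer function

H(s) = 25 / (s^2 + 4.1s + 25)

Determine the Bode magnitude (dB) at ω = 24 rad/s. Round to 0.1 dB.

At s = jω = j24:
quadratic: (j24)² + 4.1·j24 + 25 = -551 + j98.4 → |·| ≈ 559.72, ∠ ≈ 169.87°
|H| = 25 / 559.72 ≈ 0.044665
Gain = 20 log₁₀(0.044665) ≈ -27.00 dB

-27.0 dB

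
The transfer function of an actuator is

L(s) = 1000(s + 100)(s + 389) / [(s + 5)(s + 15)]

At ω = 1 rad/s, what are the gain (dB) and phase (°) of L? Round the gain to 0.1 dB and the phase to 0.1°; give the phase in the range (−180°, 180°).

114.1 dB, -14.4°

At s = jω = j1:
zero (s+100): 100 + j1 → |·| = √(100²+1²) = √10001 ≈ 100, ∠ = arctan(1/100) ≈ 0.57°
zero (s+389): 389 + j1 → |·| = √(389²+1²) = √151322 ≈ 389, ∠ = arctan(1/389) ≈ 0.15°
pole (s+5): 5 + j1 → |·| = √(5²+1²) = √26 ≈ 5.099, ∠ = arctan(1/5) ≈ 11.31°
pole (s+15): 15 + j1 → |·| = √(15²+1²) = √226 ≈ 15.033, ∠ = arctan(1/15) ≈ 3.81°
|L| = 1000 · 38900 / 76.653 ≈ 5.0748e+05
Gain = 20 log₁₀(5.0748e+05) ≈ 114.11 dB
∠L = 0.72° − 15.12° = -14.40°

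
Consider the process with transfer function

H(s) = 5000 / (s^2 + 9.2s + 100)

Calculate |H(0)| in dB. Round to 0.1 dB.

H(0) = 5000 / 100 = 50
20 log₁₀(50) ≈ 33.98 dB

34.0 dB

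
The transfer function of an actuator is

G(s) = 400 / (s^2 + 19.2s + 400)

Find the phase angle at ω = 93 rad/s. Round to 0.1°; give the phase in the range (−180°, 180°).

At s = jω = j93:
quadratic: (j93)² + 19.2·j93 + 400 = -8249 + j1785.6 → |·| ≈ 8440, ∠ ≈ 167.79°
∠G = 0.00° − 167.79° = -167.79°

-167.8°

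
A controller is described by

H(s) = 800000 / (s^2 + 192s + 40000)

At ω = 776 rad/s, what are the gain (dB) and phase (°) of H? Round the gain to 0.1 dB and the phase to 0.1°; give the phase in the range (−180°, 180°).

2.8 dB, -165.2°

At s = jω = j776:
quadratic: (j776)² + 192·j776 + 40000 = -562176 + j148992 → |·| ≈ 5.8158e+05, ∠ ≈ 165.16°
|H| = 800000 / 5.8158e+05 ≈ 1.3756
Gain = 20 log₁₀(1.3756) ≈ 2.77 dB
∠H = 0.00° − 165.16° = -165.16°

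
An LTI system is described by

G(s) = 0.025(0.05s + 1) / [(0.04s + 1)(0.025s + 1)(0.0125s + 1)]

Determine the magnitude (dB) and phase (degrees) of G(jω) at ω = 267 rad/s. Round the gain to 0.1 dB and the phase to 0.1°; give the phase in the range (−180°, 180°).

At ω = 267 rad/s:
zero (1 + j267·0.05) = 1 + j13.35 → |·| ≈ 13.387, ∠ ≈ 85.72°
pole (1 + j267·0.04) = 1 + j10.68 → |·| ≈ 10.727, ∠ ≈ 84.65°
pole (1 + j267·0.025) = 1 + j6.675 → |·| ≈ 6.7495, ∠ ≈ 81.48°
pole (1 + j267·0.0125) = 1 + j3.3375 → |·| ≈ 3.4841, ∠ ≈ 73.32°
|G| = 0.025 · 13.387 / (10.727 · 6.7495 · 3.4841) ≈ 0.0013267
Gain = 20 log₁₀(0.0013267) ≈ -57.54 dB
∠G = (85.72°) − (84.65° + 81.48° + 73.32°) = -153.73°

-57.5 dB, -153.7°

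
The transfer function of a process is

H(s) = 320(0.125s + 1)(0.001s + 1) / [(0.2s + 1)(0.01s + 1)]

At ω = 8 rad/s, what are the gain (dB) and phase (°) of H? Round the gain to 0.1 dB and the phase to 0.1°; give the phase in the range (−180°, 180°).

At ω = 8 rad/s:
zero (1 + j8·0.125) = 1 + j1 → |·| ≈ 1.4142, ∠ ≈ 45.00°
zero (1 + j8·0.001) = 1 + j0.008 → |·| ≈ 1, ∠ ≈ 0.46°
pole (1 + j8·0.2) = 1 + j1.6 → |·| ≈ 1.8868, ∠ ≈ 57.99°
pole (1 + j8·0.01) = 1 + j0.08 → |·| ≈ 1.0032, ∠ ≈ 4.57°
|H| = 320 · 1.4142 · 1 / (1.8868 · 1.0032) ≈ 239.08
Gain = 20 log₁₀(239.08) ≈ 47.57 dB
∠H = (45.00° + 0.46°) − (57.99° + 4.57°) = -17.10°

47.6 dB, -17.1°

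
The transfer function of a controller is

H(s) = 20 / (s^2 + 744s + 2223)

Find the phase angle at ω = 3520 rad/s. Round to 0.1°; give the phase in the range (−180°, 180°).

-168.1°

Substitute s = j3520:
Numerator: 20 = 20 + j0
Denominator: (j3520)^2 + 744(j3520) + 2223 = -12388177 + j2618880
|N| = √(20² + 0²) ≈ 20, ∠N ≈ 0.00°
|D| = √(12388177² + 2618880²) ≈ 1.2662e+07, ∠D ≈ 168.06°
∠H = 0.00° − 168.06° = -168.06°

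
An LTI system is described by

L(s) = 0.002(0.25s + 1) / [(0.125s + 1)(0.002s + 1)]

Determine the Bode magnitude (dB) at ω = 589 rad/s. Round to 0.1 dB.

-51.7 dB

At ω = 589 rad/s:
zero (1 + j589·0.25) = 1 + j147.25 → |·| ≈ 147.25, ∠ ≈ 89.61°
pole (1 + j589·0.125) = 1 + j73.625 → |·| ≈ 73.632, ∠ ≈ 89.22°
pole (1 + j589·0.002) = 1 + j1.178 → |·| ≈ 1.5452, ∠ ≈ 49.67°
|L| = 0.002 · 147.25 / (73.632 · 1.5452) ≈ 0.0025884
Gain = 20 log₁₀(0.0025884) ≈ -51.74 dB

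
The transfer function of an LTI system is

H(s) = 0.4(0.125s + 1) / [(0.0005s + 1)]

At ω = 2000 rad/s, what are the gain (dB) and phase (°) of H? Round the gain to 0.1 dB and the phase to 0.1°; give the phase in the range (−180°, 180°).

37.0 dB, 44.8°

At ω = 2000 rad/s:
zero (1 + j2000·0.125) = 1 + j250 → |·| ≈ 250, ∠ ≈ 89.77°
pole (1 + j2000·0.0005) = 1 + j1 → |·| ≈ 1.4142, ∠ ≈ 45.00°
|H| = 0.4 · 250 / (1.4142) ≈ 70.711
Gain = 20 log₁₀(70.711) ≈ 36.99 dB
∠H = (89.77°) − (45.00°) = 44.77°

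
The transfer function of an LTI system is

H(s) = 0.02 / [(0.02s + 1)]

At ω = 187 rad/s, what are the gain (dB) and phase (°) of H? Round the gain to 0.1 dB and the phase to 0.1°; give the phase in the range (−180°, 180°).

At ω = 187 rad/s:
pole (1 + j187·0.02) = 1 + j3.74 → |·| ≈ 3.8714, ∠ ≈ 75.03°
|H| = 0.02 · 1 / (3.8714) ≈ 0.0051661
Gain = 20 log₁₀(0.0051661) ≈ -45.74 dB
∠H = (0°) − (75.03°) = -75.03°

-45.7 dB, -75.0°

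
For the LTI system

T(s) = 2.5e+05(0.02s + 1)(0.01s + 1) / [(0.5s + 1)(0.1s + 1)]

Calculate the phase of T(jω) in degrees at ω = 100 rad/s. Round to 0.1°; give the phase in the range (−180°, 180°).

-64.7°

At ω = 100 rad/s:
zero (1 + j100·0.02) = 1 + j2 → |·| ≈ 2.2361, ∠ ≈ 63.43°
zero (1 + j100·0.01) = 1 + j1 → |·| ≈ 1.4142, ∠ ≈ 45.00°
pole (1 + j100·0.5) = 1 + j50 → |·| ≈ 50.01, ∠ ≈ 88.85°
pole (1 + j100·0.1) = 1 + j10 → |·| ≈ 10.05, ∠ ≈ 84.29°
∠T = (63.43° + 45.00°) − (88.85° + 84.29°) = -64.71°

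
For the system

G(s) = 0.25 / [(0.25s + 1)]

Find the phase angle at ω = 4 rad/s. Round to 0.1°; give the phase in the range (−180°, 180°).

-45.0°

At ω = 4 rad/s:
pole (1 + j4·0.25) = 1 + j1 → |·| ≈ 1.4142, ∠ ≈ 45.00°
∠G = (0°) − (45.00°) = -45.00°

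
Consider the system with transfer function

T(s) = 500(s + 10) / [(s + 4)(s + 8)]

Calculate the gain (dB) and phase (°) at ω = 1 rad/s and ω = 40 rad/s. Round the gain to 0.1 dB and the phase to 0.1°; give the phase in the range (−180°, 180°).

ω = 1: 43.6 dB, -15.5°; ω = 40: 22.0 dB, -87.0°

At s = jω = j1:
zero (s+10): 10 + j1 → |·| = √(10²+1²) = √101 ≈ 10.05, ∠ = arctan(1/10) ≈ 5.71°
pole (s+4): 4 + j1 → |·| = √(4²+1²) = √17 ≈ 4.1231, ∠ = arctan(1/4) ≈ 14.04°
pole (s+8): 8 + j1 → |·| = √(8²+1²) = √65 ≈ 8.0623, ∠ = arctan(1/8) ≈ 7.13°
|T| = 500 · 10.05 / 33.242 ≈ 151.16
Gain = 20 log₁₀(151.16) ≈ 43.59 dB
∠T = 5.71° − 21.17° = -15.46°

At s = jω = j40:
zero (s+10): 10 + j40 → |·| = √(10²+40²) = √1700 ≈ 41.231, ∠ = arctan(40/10) ≈ 75.96°
pole (s+4): 4 + j40 → |·| = √(4²+40²) = √1616 ≈ 40.2, ∠ = arctan(40/4) ≈ 84.29°
pole (s+8): 8 + j40 → |·| = √(8²+40²) = √1664 ≈ 40.792, ∠ = arctan(40/8) ≈ 78.69°
|T| = 500 · 41.231 / 1639.8 ≈ 12.572
Gain = 20 log₁₀(12.572) ≈ 21.99 dB
∠T = 75.96° − 162.98° = -87.02°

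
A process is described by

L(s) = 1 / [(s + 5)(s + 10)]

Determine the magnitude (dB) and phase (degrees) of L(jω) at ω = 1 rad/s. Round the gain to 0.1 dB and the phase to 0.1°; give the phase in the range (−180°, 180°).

-34.2 dB, -17.0°

At s = jω = j1:
pole (s+5): 5 + j1 → |·| = √(5²+1²) = √26 ≈ 5.099, ∠ = arctan(1/5) ≈ 11.31°
pole (s+10): 10 + j1 → |·| = √(10²+1²) = √101 ≈ 10.05, ∠ = arctan(1/10) ≈ 5.71°
|L| = 1 / 51.245 ≈ 0.019514
Gain = 20 log₁₀(0.019514) ≈ -34.19 dB
∠L = 0.00° − 17.02° = -17.02°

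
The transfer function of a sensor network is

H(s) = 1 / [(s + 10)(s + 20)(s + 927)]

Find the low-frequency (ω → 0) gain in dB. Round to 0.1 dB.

-105.4 dB

H(0) = 1 / (10·20·927) ≈ 5.3937e-06
20 log₁₀(5.3937e-06) ≈ -105.36 dB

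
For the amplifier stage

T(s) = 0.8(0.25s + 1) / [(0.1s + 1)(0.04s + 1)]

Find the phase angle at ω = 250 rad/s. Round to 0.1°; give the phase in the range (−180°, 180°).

-82.9°

At ω = 250 rad/s:
zero (1 + j250·0.25) = 1 + j62.5 → |·| ≈ 62.508, ∠ ≈ 89.08°
pole (1 + j250·0.1) = 1 + j25 → |·| ≈ 25.02, ∠ ≈ 87.71°
pole (1 + j250·0.04) = 1 + j10 → |·| ≈ 10.05, ∠ ≈ 84.29°
∠T = (89.08°) − (87.71° + 84.29°) = -82.92°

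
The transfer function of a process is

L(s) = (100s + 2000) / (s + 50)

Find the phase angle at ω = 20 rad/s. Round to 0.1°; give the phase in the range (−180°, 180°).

23.2°

Substitute s = j20:
Numerator: 100(j20) + 2000 = 2000 + j2000
Denominator: (j20) + 50 = 50 + j20
|N| = √(2000² + 2000²) ≈ 2828.4, ∠N ≈ 45.00°
|D| = √(50² + 20²) ≈ 53.852, ∠D ≈ 21.80°
∠L = 45.00° − 21.80° = 23.20°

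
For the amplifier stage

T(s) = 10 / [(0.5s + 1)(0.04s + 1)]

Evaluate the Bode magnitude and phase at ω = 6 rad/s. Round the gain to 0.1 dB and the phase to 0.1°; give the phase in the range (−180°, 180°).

9.8 dB, -85.1°

At ω = 6 rad/s:
pole (1 + j6·0.5) = 1 + j3 → |·| ≈ 3.1623, ∠ ≈ 71.57°
pole (1 + j6·0.04) = 1 + j0.24 → |·| ≈ 1.0284, ∠ ≈ 13.50°
|T| = 10 · 1 / (3.1623 · 1.0284) ≈ 3.0749
Gain = 20 log₁₀(3.0749) ≈ 9.76 dB
∠T = (0°) − (71.57° + 13.50°) = -85.07°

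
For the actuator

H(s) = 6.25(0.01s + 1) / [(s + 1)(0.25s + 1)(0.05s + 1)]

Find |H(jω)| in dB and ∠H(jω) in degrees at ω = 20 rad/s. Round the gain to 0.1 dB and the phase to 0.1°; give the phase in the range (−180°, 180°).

-27.1 dB, 160.5°

At ω = 20 rad/s:
zero (1 + j20·0.01) = 1 + j0.2 → |·| ≈ 1.0198, ∠ ≈ 11.31°
pole (1 + j20·1) = 1 + j20 → |·| ≈ 20.025, ∠ ≈ 87.14°
pole (1 + j20·0.25) = 1 + j5 → |·| ≈ 5.099, ∠ ≈ 78.69°
pole (1 + j20·0.05) = 1 + j1 → |·| ≈ 1.4142, ∠ ≈ 45.00°
|H| = 6.25 · 1.0198 / (20.025 · 5.099 · 1.4142) ≈ 0.044139
Gain = 20 log₁₀(0.044139) ≈ -27.10 dB
∠H = (11.31°) − (87.14° + 78.69° + 45.00°) = -199.52° ≡ 160.48° (principal value)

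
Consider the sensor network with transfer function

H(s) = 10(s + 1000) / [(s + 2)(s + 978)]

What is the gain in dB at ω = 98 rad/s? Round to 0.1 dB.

At s = jω = j98:
zero (s+1000): 1000 + j98 → |·| = √(1000²+98²) = √1009604 ≈ 1004.8, ∠ = arctan(98/1000) ≈ 5.60°
pole (s+2): 2 + j98 → |·| = √(2²+98²) = √9608 ≈ 98.02, ∠ = arctan(98/2) ≈ 88.83°
pole (s+978): 978 + j98 → |·| = √(978²+98²) = √966088 ≈ 982.9, ∠ = arctan(98/978) ≈ 5.72°
|H| = 10 · 1004.8 / 96344 ≈ 0.10429
Gain = 20 log₁₀(0.10429) ≈ -19.64 dB

-19.6 dB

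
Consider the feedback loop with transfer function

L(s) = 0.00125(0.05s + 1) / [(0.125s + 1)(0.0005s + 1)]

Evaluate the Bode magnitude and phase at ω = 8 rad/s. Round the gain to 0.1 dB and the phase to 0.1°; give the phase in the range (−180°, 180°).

-60.4 dB, -23.4°

At ω = 8 rad/s:
zero (1 + j8·0.05) = 1 + j0.4 → |·| ≈ 1.077, ∠ ≈ 21.80°
pole (1 + j8·0.125) = 1 + j1 → |·| ≈ 1.4142, ∠ ≈ 45.00°
pole (1 + j8·0.0005) = 1 + j0.004 → |·| ≈ 1, ∠ ≈ 0.23°
|L| = 0.00125 · 1.077 / (1.4142 · 1) ≈ 0.00095195
Gain = 20 log₁₀(0.00095195) ≈ -60.43 dB
∠L = (21.80°) − (45.00° + 0.23°) = -23.43°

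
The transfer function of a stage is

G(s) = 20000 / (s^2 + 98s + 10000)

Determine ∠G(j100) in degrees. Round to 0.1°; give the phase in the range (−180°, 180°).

At s = jω = j100:
quadratic: (j100)² + 98·j100 + 10000 = 0 + j9800 → |·| ≈ 9800, ∠ ≈ 90.00°
∠G = 0.00° − 90.00° = -90.00°

-90.0°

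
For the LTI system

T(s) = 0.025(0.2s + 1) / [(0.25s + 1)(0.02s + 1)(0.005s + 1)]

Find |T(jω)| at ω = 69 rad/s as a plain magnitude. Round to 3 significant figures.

At ω = 69 rad/s:
zero (1 + j69·0.2) = 1 + j13.8 → |·| ≈ 13.836, ∠ ≈ 85.86°
pole (1 + j69·0.25) = 1 + j17.25 → |·| ≈ 17.279, ∠ ≈ 86.68°
pole (1 + j69·0.02) = 1 + j1.38 → |·| ≈ 1.7042, ∠ ≈ 54.07°
pole (1 + j69·0.005) = 1 + j0.345 → |·| ≈ 1.0578, ∠ ≈ 19.03°
|T| = 0.025 · 13.836 / (17.279 · 1.7042 · 1.0578) ≈ 0.011105

0.0111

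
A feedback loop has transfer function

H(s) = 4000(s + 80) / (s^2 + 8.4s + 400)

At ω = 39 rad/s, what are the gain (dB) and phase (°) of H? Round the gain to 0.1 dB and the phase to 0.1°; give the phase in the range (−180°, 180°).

49.7 dB, -137.7°

At s = jω = j39:
zero (s+80): 80 + j39 → |·| = √(80²+39²) = √7921 ≈ 89, ∠ = arctan(39/80) ≈ 25.99°
quadratic: (j39)² + 8.4·j39 + 400 = -1121 + j327.6 → |·| ≈ 1167.9, ∠ ≈ 163.71°
|H| = 4000 · 89 / 1167.9 ≈ 304.82
Gain = 20 log₁₀(304.82) ≈ 49.68 dB
∠H = 25.99° − 163.71° = -137.72°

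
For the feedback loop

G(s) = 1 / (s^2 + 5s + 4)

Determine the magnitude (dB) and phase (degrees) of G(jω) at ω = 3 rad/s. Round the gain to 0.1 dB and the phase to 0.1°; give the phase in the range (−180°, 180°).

Substitute s = j3:
Numerator: 1 = 1 + j0
Denominator: (j3)^2 + 5(j3) + 4 = -5 + j15
|N| = √(1² + 0²) ≈ 1, ∠N ≈ 0.00°
|D| = √(5² + 15²) ≈ 15.811, ∠D ≈ 108.43°
|G| = 1 / 15.811 ≈ 0.063247
Gain = 20 log₁₀(0.063247) ≈ -23.98 dB
∠G = 0.00° − 108.43° = -108.43°

-24.0 dB, -108.4°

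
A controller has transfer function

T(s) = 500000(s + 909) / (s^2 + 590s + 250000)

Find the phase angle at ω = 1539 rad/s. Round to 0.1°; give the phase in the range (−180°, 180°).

At s = jω = j1539:
zero (s+909): 909 + j1539 → |·| = √(909²+1539²) = √3194802 ≈ 1787.4, ∠ = arctan(1539/909) ≈ 59.43°
quadratic: (j1539)² + 590·j1539 + 250000 = -2118521 + j908010 → |·| ≈ 2.3049e+06, ∠ ≈ 156.80°
∠T = 59.43° − 156.80° = -97.37°

-97.4°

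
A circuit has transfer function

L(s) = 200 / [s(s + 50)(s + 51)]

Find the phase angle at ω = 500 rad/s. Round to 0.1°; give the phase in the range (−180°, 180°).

At s = jω = j500:
pole (s+50): 50 + j500 → |·| = √(50²+500²) = √252500 ≈ 502.49, ∠ = arctan(500/50) ≈ 84.29°
pole (s+51): 51 + j500 → |·| = √(51²+500²) = √252601 ≈ 502.59, ∠ = arctan(500/51) ≈ 84.18°
pole at origin: |s| = 500, ∠ = 90.00° (in denominator)
∠L = 0.00° − 258.47° = -258.47° ≡ 101.53° (principal value)

101.5°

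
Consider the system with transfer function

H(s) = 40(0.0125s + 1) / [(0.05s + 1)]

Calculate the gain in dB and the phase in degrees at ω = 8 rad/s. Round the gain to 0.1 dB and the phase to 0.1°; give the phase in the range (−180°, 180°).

At ω = 8 rad/s:
zero (1 + j8·0.0125) = 1 + j0.1 → |·| ≈ 1.005, ∠ ≈ 5.71°
pole (1 + j8·0.05) = 1 + j0.4 → |·| ≈ 1.077, ∠ ≈ 21.80°
|H| = 40 · 1.005 / (1.077) ≈ 37.326
Gain = 20 log₁₀(37.326) ≈ 31.44 dB
∠H = (5.71°) − (21.80°) = -16.09°

31.4 dB, -16.1°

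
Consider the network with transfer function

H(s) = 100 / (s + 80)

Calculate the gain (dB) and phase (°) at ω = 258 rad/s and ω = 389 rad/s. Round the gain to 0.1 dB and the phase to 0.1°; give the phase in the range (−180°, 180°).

ω = 258: -8.6 dB, -72.8°; ω = 389: -12.0 dB, -78.4°

Substitute s = j258:
Numerator: 100 = 100 + j0
Denominator: (j258) + 80 = 80 + j258
|N| = √(100² + 0²) ≈ 100, ∠N ≈ 0.00°
|D| = √(80² + 258²) ≈ 270.12, ∠D ≈ 72.77°
|H| = 100 / 270.12 ≈ 0.37021
Gain = 20 log₁₀(0.37021) ≈ -8.63 dB
∠H = 0.00° − 72.77° = -72.77°

Substitute s = j389:
Numerator: 100 = 100 + j0
Denominator: (j389) + 80 = 80 + j389
|N| = √(100² + 0²) ≈ 100, ∠N ≈ 0.00°
|D| = √(80² + 389²) ≈ 397.14, ∠D ≈ 78.38°
|H| = 100 / 397.14 ≈ 0.2518
Gain = 20 log₁₀(0.2518) ≈ -11.98 dB
∠H = 0.00° − 78.38° = -78.38°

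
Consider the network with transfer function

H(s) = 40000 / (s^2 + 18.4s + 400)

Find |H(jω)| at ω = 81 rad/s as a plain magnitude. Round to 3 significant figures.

6.31

At s = jω = j81:
quadratic: (j81)² + 18.4·j81 + 400 = -6161 + j1490.4 → |·| ≈ 6338.7, ∠ ≈ 166.40°
|H| = 40000 / 6338.7 ≈ 6.3104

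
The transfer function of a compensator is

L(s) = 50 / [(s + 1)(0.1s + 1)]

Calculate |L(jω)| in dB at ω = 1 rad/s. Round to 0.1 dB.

At ω = 1 rad/s:
pole (1 + j1·1) = 1 + j1 → |·| ≈ 1.4142, ∠ ≈ 45.00°
pole (1 + j1·0.1) = 1 + j0.1 → |·| ≈ 1.005, ∠ ≈ 5.71°
|L| = 50 · 1 / (1.4142 · 1.005) ≈ 35.18
Gain = 20 log₁₀(35.18) ≈ 30.93 dB

30.9 dB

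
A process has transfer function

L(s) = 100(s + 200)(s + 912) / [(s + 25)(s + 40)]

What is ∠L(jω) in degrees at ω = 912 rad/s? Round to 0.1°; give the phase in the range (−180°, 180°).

-53.3°

At s = jω = j912:
zero (s+200): 200 + j912 → |·| = √(200²+912²) = √871744 ≈ 933.67, ∠ = arctan(912/200) ≈ 77.63°
zero (s+912): 912 + j912 → |·| = √(912²+912²) = √1663488 ≈ 1289.8, ∠ = arctan(912/912) ≈ 45.00°
pole (s+25): 25 + j912 → |·| = √(25²+912²) = √832369 ≈ 912.34, ∠ = arctan(912/25) ≈ 88.43°
pole (s+40): 40 + j912 → |·| = √(40²+912²) = √833344 ≈ 912.88, ∠ = arctan(912/40) ≈ 87.49°
∠L = 122.63° − 175.92° = -53.29°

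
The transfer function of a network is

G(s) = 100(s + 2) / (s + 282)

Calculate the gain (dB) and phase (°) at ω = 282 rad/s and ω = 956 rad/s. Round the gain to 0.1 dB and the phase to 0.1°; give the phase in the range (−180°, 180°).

At s = jω = j282:
zero (s+2): 2 + j282 → |·| = √(2²+282²) = √79528 ≈ 282.01, ∠ = arctan(282/2) ≈ 89.59°
pole (s+282): 282 + j282 → |·| = √(282²+282²) = √159048 ≈ 398.81, ∠ = arctan(282/282) ≈ 45.00°
|G| = 100 · 282.01 / 398.81 ≈ 70.713
Gain = 20 log₁₀(70.713) ≈ 36.99 dB
∠G = 89.59° − 45.00° = 44.59°

At s = jω = j956:
zero (s+2): 2 + j956 → |·| = √(2²+956²) = √913940 ≈ 956, ∠ = arctan(956/2) ≈ 89.88°
pole (s+282): 282 + j956 → |·| = √(282²+956²) = √993460 ≈ 996.72, ∠ = arctan(956/282) ≈ 73.57°
|G| = 100 · 956 / 996.72 ≈ 95.915
Gain = 20 log₁₀(95.915) ≈ 39.64 dB
∠G = 89.88° − 73.57° = 16.31°

ω = 282: 37.0 dB, 44.6°; ω = 956: 39.6 dB, 16.3°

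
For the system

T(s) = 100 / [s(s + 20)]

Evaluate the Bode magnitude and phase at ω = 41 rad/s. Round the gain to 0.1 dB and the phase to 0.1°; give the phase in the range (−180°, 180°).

-25.4 dB, -154.0°

At s = jω = j41:
pole (s+20): 20 + j41 → |·| = √(20²+41²) = √2081 ≈ 45.618, ∠ = arctan(41/20) ≈ 64.00°
pole at origin: |s| = 41, ∠ = 90.00° (in denominator)
|T| = 100 / 1870.3 ≈ 0.053467
Gain = 20 log₁₀(0.053467) ≈ -25.44 dB
∠T = 0.00° − 154.00° = -154.00°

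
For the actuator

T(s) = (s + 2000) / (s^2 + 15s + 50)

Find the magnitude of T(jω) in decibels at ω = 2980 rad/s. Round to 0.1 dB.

-67.9 dB

Substitute s = j2980:
Numerator: (j2980) + 2000 = 2000 + j2980
Denominator: (j2980)^2 + 15(j2980) + 50 = -8880350 + j44700
|N| = √(2000² + 2980²) ≈ 3588.9, ∠N ≈ 56.13°
|D| = √(8880350² + 44700²) ≈ 8.8805e+06, ∠D ≈ 179.71°
|T| = 3588.9 / 8.8805e+06 ≈ 0.00040413
Gain = 20 log₁₀(0.00040413) ≈ -67.87 dB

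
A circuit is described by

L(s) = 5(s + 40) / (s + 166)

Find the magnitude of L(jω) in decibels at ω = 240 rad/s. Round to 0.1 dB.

12.4 dB

At s = jω = j240:
zero (s+40): 40 + j240 → |·| = √(40²+240²) = √59200 ≈ 243.31, ∠ = arctan(240/40) ≈ 80.54°
pole (s+166): 166 + j240 → |·| = √(166²+240²) = √85156 ≈ 291.82, ∠ = arctan(240/166) ≈ 55.33°
|L| = 5 · 243.31 / 291.82 ≈ 4.1688
Gain = 20 log₁₀(4.1688) ≈ 12.40 dB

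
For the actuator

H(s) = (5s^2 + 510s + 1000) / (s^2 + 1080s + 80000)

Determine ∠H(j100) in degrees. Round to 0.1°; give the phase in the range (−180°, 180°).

76.8°

Substitute s = j100:
Numerator: 5(j100)^2 + 510(j100) + 1000 = -49000 + j51000
Denominator: (j100)^2 + 1080(j100) + 80000 = 70000 + j108000
|N| = √(49000² + 51000²) ≈ 70725, ∠N ≈ 133.85°
|D| = √(70000² + 108000²) ≈ 1.287e+05, ∠D ≈ 57.05°
∠H = 133.85° − 57.05° = 76.80°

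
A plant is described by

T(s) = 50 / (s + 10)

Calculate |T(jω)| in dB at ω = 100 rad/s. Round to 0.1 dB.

At s = jω = j100:
pole (s+10): 10 + j100 → |·| = √(10²+100²) = √10100 ≈ 100.5, ∠ = arctan(100/10) ≈ 84.29°
|T| = 50 / 100.5 ≈ 0.49751
Gain = 20 log₁₀(0.49751) ≈ -6.06 dB

-6.1 dB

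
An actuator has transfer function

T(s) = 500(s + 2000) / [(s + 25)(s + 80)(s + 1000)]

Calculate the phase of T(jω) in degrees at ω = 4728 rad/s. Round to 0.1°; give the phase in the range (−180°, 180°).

At s = jω = j4728:
zero (s+2000): 2000 + j4728 → |·| = √(2000²+4728²) = √26353984 ≈ 5133.6, ∠ = arctan(4728/2000) ≈ 67.07°
pole (s+25): 25 + j4728 → |·| = √(25²+4728²) = √22354609 ≈ 4728.1, ∠ = arctan(4728/25) ≈ 89.70°
pole (s+80): 80 + j4728 → |·| = √(80²+4728²) = √22360384 ≈ 4728.7, ∠ = arctan(4728/80) ≈ 89.03°
pole (s+1000): 1000 + j4728 → |·| = √(1000²+4728²) = √23353984 ≈ 4832.6, ∠ = arctan(4728/1000) ≈ 78.06°
∠T = 67.07° − 256.79° = -189.72° ≡ 170.28° (principal value)

170.3°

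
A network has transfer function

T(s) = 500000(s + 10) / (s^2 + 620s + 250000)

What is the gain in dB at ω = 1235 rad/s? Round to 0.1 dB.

At s = jω = j1235:
zero (s+10): 10 + j1235 → |·| = √(10²+1235²) = √1525325 ≈ 1235, ∠ = arctan(1235/10) ≈ 89.54°
quadratic: (j1235)² + 620·j1235 + 250000 = -1275225 + j765700 → |·| ≈ 1.4874e+06, ∠ ≈ 149.02°
|T| = 500000 · 1235 / 1.4874e+06 ≈ 415.15
Gain = 20 log₁₀(415.15) ≈ 52.36 dB

52.4 dB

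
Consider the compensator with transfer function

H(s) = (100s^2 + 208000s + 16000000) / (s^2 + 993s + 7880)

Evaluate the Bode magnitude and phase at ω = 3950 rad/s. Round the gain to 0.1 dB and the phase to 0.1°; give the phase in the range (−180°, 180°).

Substitute s = j3950:
Numerator: 100(j3950)^2 + 208000(j3950) + 16000000 = -1544250000 + j821600000
Denominator: (j3950)^2 + 993(j3950) + 7880 = -15594620 + j3922350
|N| = √(1544250000² + 821600000²) ≈ 1.7492e+09, ∠N ≈ 151.99°
|D| = √(15594620² + 3922350²) ≈ 1.608e+07, ∠D ≈ 165.88°
|H| = 1.7492e+09 / 1.608e+07 ≈ 108.78
Gain = 20 log₁₀(108.78) ≈ 40.73 dB
∠H = 151.99° − 165.88° = -13.89°

40.7 dB, -13.9°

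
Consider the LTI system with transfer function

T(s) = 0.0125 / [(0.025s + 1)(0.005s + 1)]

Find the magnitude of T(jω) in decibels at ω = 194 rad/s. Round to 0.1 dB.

-54.8 dB

At ω = 194 rad/s:
pole (1 + j194·0.025) = 1 + j4.85 → |·| ≈ 4.952, ∠ ≈ 78.35°
pole (1 + j194·0.005) = 1 + j0.97 → |·| ≈ 1.3932, ∠ ≈ 44.13°
|T| = 0.0125 · 1 / (4.952 · 1.3932) ≈ 0.0018118
Gain = 20 log₁₀(0.0018118) ≈ -54.84 dB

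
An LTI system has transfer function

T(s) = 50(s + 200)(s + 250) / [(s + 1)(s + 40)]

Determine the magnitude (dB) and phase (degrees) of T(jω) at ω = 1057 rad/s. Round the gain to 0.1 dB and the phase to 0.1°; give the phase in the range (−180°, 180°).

At s = jω = j1057:
zero (s+200): 200 + j1057 → |·| = √(200²+1057²) = √1157249 ≈ 1075.8, ∠ = arctan(1057/200) ≈ 79.29°
zero (s+250): 250 + j1057 → |·| = √(250²+1057²) = √1179749 ≈ 1086.2, ∠ = arctan(1057/250) ≈ 76.69°
pole (s+1): 1 + j1057 → |·| = √(1²+1057²) = √1117250 ≈ 1057, ∠ = arctan(1057/1) ≈ 89.95°
pole (s+40): 40 + j1057 → |·| = √(40²+1057²) = √1118849 ≈ 1057.8, ∠ = arctan(1057/40) ≈ 87.83°
|T| = 50 · 1.1685e+06 / 1.1181e+06 ≈ 52.254
Gain = 20 log₁₀(52.254) ≈ 34.36 dB
∠T = 155.98° − 177.78° = -21.80°

34.4 dB, -21.8°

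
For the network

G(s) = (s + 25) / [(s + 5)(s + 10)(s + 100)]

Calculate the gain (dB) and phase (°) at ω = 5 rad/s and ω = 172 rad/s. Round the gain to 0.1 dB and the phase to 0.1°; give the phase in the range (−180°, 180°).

ω = 5: -49.8 dB, -63.1°; ω = 172: -90.6 dB, -153.1°

At s = jω = j5:
zero (s+25): 25 + j5 → |·| = √(25²+5²) = √650 ≈ 25.495, ∠ = arctan(5/25) ≈ 11.31°
pole (s+5): 5 + j5 → |·| = √(5²+5²) = √50 ≈ 7.0711, ∠ = arctan(5/5) ≈ 45.00°
pole (s+10): 10 + j5 → |·| = √(10²+5²) = √125 ≈ 11.18, ∠ = arctan(5/10) ≈ 26.57°
pole (s+100): 100 + j5 → |·| = √(100²+5²) = √10025 ≈ 100.12, ∠ = arctan(5/100) ≈ 2.86°
|G| = 1 · 25.495 / 7915 ≈ 0.0032211
Gain = 20 log₁₀(0.0032211) ≈ -49.84 dB
∠G = 11.31° − 74.43° = -63.12°

At s = jω = j172:
zero (s+25): 25 + j172 → |·| = √(25²+172²) = √30209 ≈ 173.81, ∠ = arctan(172/25) ≈ 81.73°
pole (s+5): 5 + j172 → |·| = √(5²+172²) = √29609 ≈ 172.07, ∠ = arctan(172/5) ≈ 88.33°
pole (s+10): 10 + j172 → |·| = √(10²+172²) = √29684 ≈ 172.29, ∠ = arctan(172/10) ≈ 86.67°
pole (s+100): 100 + j172 → |·| = √(100²+172²) = √39584 ≈ 198.96, ∠ = arctan(172/100) ≈ 59.83°
|G| = 1 · 173.81 / 5.8984e+06 ≈ 2.9467e-05
Gain = 20 log₁₀(2.9467e-05) ≈ -90.61 dB
∠G = 81.73° − 234.83° = -153.10°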